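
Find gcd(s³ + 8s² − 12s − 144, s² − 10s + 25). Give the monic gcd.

1

Euclidean algorithm in ℚ[s]:
  s³ + 8s² − 12s − 144 = (s + 18)(s² − 10s + 25) + (143s − 594)
  s² − 10s + 25 = ((1/143)s − 76/1859)(143s − 594) + (121/169)
  143s − 594 = ((2197/11)s − 9126/11)(121/169) + (0)
The last nonzero remainder is the constant 121/169, so the polynomials are coprime and gcd = 1.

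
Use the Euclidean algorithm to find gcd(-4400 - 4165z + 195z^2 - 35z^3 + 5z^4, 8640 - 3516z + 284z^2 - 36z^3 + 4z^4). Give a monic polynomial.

Repeated division with remainder:
  5z^4 - 35z^3 + 195z^2 - 4165z - 4400 = (5/4)(4z^4 - 36z^3 + 284z^2 - 3516z + 8640) + (10z^3 - 160z^2 + 230z - 15200)
  4z^4 - 36z^3 + 284z^2 - 3516z + 8640 = ((2/5)z + 14/5)(10z^3 - 160z^2 + 230z - 15200) + (640z^2 + 1920z + 51200)
  10z^3 - 160z^2 + 230z - 15200 = ((1/64)z - 19/64)(640z^2 + 1920z + 51200) + (0)
Last nonzero remainder: 640z^2 + 1920z + 51200. Dividing through by 640 gives the monic gcd z^2 + 3z + 80.

80 + 3z + z^2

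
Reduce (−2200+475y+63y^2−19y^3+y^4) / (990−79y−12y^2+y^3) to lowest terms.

(200−25y−8y^2+y^3)/(−90−y+y^2)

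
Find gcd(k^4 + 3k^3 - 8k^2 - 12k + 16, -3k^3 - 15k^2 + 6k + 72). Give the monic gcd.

k^2 + 2k - 8

Euclidean algorithm in ℚ[k]:
  k^4 + 3k^3 - 8k^2 - 12k + 16 = (-(1/3)k + 2/3)(-3k^3 - 15k^2 + 6k + 72) + (4k^2 + 8k - 32)
  -3k^3 - 15k^2 + 6k + 72 = (-(3/4)k - 9/4)(4k^2 + 8k - 32) + (0)
Last nonzero remainder: 4k^2 + 8k - 32. Dividing through by 4 gives the monic gcd k^2 + 2k - 8.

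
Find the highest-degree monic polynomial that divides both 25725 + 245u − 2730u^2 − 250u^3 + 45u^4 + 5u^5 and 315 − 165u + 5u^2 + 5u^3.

−21 + 4u + u^2

Euclidean algorithm in ℚ[u]:
  5u^5 + 45u^4 − 250u^3 − 2730u^2 + 245u + 25725 = (u^2 + 8u − 25)(5u^3 + 5u^2 − 165u + 315) + (−1600u^2 − 6400u + 33600)
  5u^3 + 5u^2 − 165u + 315 = (−(1/320)u + 3/320)(−1600u^2 − 6400u + 33600) + (0)
Last nonzero remainder: −1600u^2 − 6400u + 33600. Dividing through by −1600 gives the monic gcd u^2 + 4u − 21.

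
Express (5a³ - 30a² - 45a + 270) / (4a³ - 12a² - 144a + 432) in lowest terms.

By polynomial division,
  5a³ - 30a² - 45a + 270 = (5/4)(4a³ - 12a² - 144a + 432) + (-15a² + 135a - 270)
  4a³ - 12a² - 144a + 432 = (-(4/15)a - 8/5)(-15a² + 135a - 270) + (0)
Last nonzero remainder: -15a² + 135a - 270. Dividing through by -15 gives the monic gcd a² - 9a + 18.
Cancel a² - 9a + 18 from numerator and denominator to get the reduced form.

(5a + 15)/(4a + 24)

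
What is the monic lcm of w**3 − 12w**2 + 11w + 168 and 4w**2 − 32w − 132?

w**4 − 23w**3 + 143w**2 + 47w − 1848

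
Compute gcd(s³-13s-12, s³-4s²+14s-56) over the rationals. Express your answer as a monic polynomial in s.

s-4

Repeated division with remainder:
  s³-13s-12 = (s³-4s²+14s-56) + (4s²-27s+44)
  s³-4s²+14s-56 = ((1/4)s+11/16)(4s²-27s+44) + ((345/16)s-345/4)
  4s²-27s+44 = ((64/345)s-176/345)((345/16)s-345/4) + (0)
Last nonzero remainder: (345/16)s-345/4. Dividing through by 345/16 gives the monic gcd s-4.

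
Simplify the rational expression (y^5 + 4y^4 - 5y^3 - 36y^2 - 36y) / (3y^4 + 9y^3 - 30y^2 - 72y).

Repeated division with remainder:
  y^5 + 4y^4 - 5y^3 - 36y^2 - 36y = ((1/3)y + 1/3)(3y^4 + 9y^3 - 30y^2 - 72y) + (2y^3 - 2y^2 - 12y)
  3y^4 + 9y^3 - 30y^2 - 72y = ((3/2)y + 6)(2y^3 - 2y^2 - 12y) + (0)
Last nonzero remainder: 2y^3 - 2y^2 - 12y. Dividing through by 2 gives the monic gcd y^3 - y^2 - 6y.
Cancel y^3 - y^2 - 6y from numerator and denominator to get the reduced form.

(y^2 + 5y + 6)/(3y + 12)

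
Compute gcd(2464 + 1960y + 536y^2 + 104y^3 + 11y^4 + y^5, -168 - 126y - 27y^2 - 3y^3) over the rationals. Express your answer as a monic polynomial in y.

56 + 42y + 9y^2 + y^3

Apply the Euclidean algorithm:
  y^5 + 11y^4 + 104y^3 + 536y^2 + 1960y + 2464 = (-(1/3)y^2 - (2/3)y - 44/3)(-3y^3 - 27y^2 - 126y - 168) + (0)
Last nonzero remainder: -3y^3 - 27y^2 - 126y - 168. Dividing through by -3 gives the monic gcd y^3 + 9y^2 + 42y + 56.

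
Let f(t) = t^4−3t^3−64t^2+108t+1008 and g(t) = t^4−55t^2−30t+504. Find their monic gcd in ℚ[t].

t^3+3t^2−46t−168

By polynomial division,
  t^4−3t^3−64t^2+108t+1008 = (t^4−55t^2−30t+504) + (−3t^3−9t^2+138t+504)
  t^4−55t^2−30t+504 = (−(1/3)t+1)(−3t^3−9t^2+138t+504) + (0)
Last nonzero remainder: −3t^3−9t^2+138t+504. Dividing through by −3 gives the monic gcd t^3+3t^2−46t−168.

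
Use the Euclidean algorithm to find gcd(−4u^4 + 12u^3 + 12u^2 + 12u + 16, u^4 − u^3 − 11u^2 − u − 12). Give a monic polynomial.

u^3 − 4u^2 + u − 4

By polynomial division,
  −4u^4 + 12u^3 + 12u^2 + 12u + 16 = (−4)(u^4 − u^3 − 11u^2 − u − 12) + (8u^3 − 32u^2 + 8u − 32)
  u^4 − u^3 − 11u^2 − u − 12 = ((1/8)u + 3/8)(8u^3 − 32u^2 + 8u − 32) + (0)
Last nonzero remainder: 8u^3 − 32u^2 + 8u − 32. Dividing through by 8 gives the monic gcd u^3 − 4u^2 + u − 4.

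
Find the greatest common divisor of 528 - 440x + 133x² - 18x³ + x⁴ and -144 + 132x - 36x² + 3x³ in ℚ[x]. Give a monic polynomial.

Repeated division with remainder:
  x⁴ - 18x³ + 133x² - 440x + 528 = ((1/3)x - 2)(3x³ - 36x² + 132x - 144) + (17x² - 128x + 240)
  3x³ - 36x² + 132x - 144 = ((3/17)x - 228/289)(17x² - 128x + 240) + (-(3276/289)x + 13104/289)
  17x² - 128x + 240 = (-(4913/3276)x + 1445/273)(-(3276/289)x + 13104/289) + (0)
Last nonzero remainder: -(3276/289)x + 13104/289. Dividing through by -3276/289 gives the monic gcd x - 4.

-4 + x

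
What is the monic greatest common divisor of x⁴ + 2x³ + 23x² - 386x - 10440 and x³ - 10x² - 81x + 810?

Apply the Euclidean algorithm:
  x⁴ + 2x³ + 23x² - 386x - 10440 = (x + 12)(x³ - 10x² - 81x + 810) + (224x² - 224x - 20160)
  x³ - 10x² - 81x + 810 = ((1/224)x - 9/224)(224x² - 224x - 20160) + (0)
Last nonzero remainder: 224x² - 224x - 20160. Dividing through by 224 gives the monic gcd x² - x - 90.

x² - x - 90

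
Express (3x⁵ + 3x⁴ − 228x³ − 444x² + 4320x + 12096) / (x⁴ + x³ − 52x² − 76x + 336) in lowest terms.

(3x² − 6x − 72)/(x − 2)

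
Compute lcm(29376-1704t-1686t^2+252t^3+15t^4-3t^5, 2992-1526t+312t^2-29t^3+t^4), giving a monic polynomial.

Repeated division with remainder:
  -3t^5+15t^4+252t^3-1686t^2-1704t+29376 = (-3t-72)(t^4-29t^3+312t^2-1526t+2992) + (-900t^3+16200t^2-102600t+244800)
  t^4-29t^3+312t^2-1526t+2992 = (-(1/900)t+11/900)(-900t^3+16200t^2-102600t+244800) + (0)
Last nonzero remainder: -900t^3+16200t^2-102600t+244800. Dividing through by -900 gives the monic gcd t^3-18t^2+114t-272.
Then lcm(f, g) = f·g / gcd(f, g); expanding and making the result monic gives the answer.

107712-16040t-5614t^2+1486t^3-29t^4-16t^5+t^6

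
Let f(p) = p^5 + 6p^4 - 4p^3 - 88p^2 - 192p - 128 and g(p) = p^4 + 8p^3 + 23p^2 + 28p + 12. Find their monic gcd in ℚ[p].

p^2 + 4p + 4

By polynomial division,
  p^5 + 6p^4 - 4p^3 - 88p^2 - 192p - 128 = (p - 2)(p^4 + 8p^3 + 23p^2 + 28p + 12) + (-11p^3 - 70p^2 - 148p - 104)
  p^4 + 8p^3 + 23p^2 + 28p + 12 = (-(1/11)p - 18/121)(-11p^3 - 70p^2 - 148p - 104) + (-(105/121)p^2 - (420/121)p - 420/121)
  -11p^3 - 70p^2 - 148p - 104 = ((1331/105)p + 3146/105)(-(105/121)p^2 - (420/121)p - 420/121) + (0)
Last nonzero remainder: -(105/121)p^2 - (420/121)p - 420/121. Dividing through by -105/121 gives the monic gcd p^2 + 4p + 4.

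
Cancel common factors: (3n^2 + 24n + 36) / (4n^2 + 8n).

(3n + 18)/(4n)

Apply the Euclidean algorithm:
  3n^2 + 24n + 36 = (3/4)(4n^2 + 8n) + (18n + 36)
  4n^2 + 8n = ((2/9)n)(18n + 36) + (0)
Last nonzero remainder: 18n + 36. Dividing through by 18 gives the monic gcd n + 2.
Cancel n + 2 from numerator and denominator to get the reduced form.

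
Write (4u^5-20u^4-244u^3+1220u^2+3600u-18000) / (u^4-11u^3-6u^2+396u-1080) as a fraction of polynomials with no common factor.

By polynomial division,
  4u^5-20u^4-244u^3+1220u^2+3600u-18000 = (4u+24)(u^4-11u^3-6u^2+396u-1080) + (44u^3-220u^2-1584u+7920)
  u^4-11u^3-6u^2+396u-1080 = ((1/44)u-3/22)(44u^3-220u^2-1584u+7920) + (0)
Last nonzero remainder: 44u^3-220u^2-1584u+7920. Dividing through by 44 gives the monic gcd u^3-5u^2-36u+180.
Cancel u^3-5u^2-36u+180 from numerator and denominator to get the reduced form.

(4u^2-100)/(u-6)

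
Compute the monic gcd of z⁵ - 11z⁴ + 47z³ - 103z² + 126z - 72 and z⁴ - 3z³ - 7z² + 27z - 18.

z² - 5z + 6

Euclidean algorithm in ℚ[z]:
  z⁵ - 11z⁴ + 47z³ - 103z² + 126z - 72 = (z - 8)(z⁴ - 3z³ - 7z² + 27z - 18) + (30z³ - 186z² + 360z - 216)
  z⁴ - 3z³ - 7z² + 27z - 18 = ((1/30)z + 8/75)(30z³ - 186z² + 360z - 216) + ((21/25)z² - (21/5)z + 126/25)
  30z³ - 186z² + 360z - 216 = ((250/7)z - 300/7)((21/25)z² - (21/5)z + 126/25) + (0)
Last nonzero remainder: (21/25)z² - (21/5)z + 126/25. Dividing through by 21/25 gives the monic gcd z² - 5z + 6.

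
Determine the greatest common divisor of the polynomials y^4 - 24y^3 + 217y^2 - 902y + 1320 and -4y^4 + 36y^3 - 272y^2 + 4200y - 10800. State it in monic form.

Apply the Euclidean algorithm:
  y^4 - 24y^3 + 217y^2 - 902y + 1320 = (-1/4)(-4y^4 + 36y^3 - 272y^2 + 4200y - 10800) + (-15y^3 + 149y^2 + 148y - 1380)
  -4y^4 + 36y^3 - 272y^2 + 4200y - 10800 = ((4/15)y + 56/225)(-15y^3 + 149y^2 + 148y - 1380) + (-(78424/225)y^2 + (1019512/225)y - 156848/15)
  -15y^3 + 149y^2 + 148y - 1380 = ((3375/78424)y + 5175/39212)(-(78424/225)y^2 + (1019512/225)y - 156848/15) + (0)
Last nonzero remainder: -(78424/225)y^2 + (1019512/225)y - 156848/15. Dividing through by -78424/225 gives the monic gcd y^2 - 13y + 30.

y^2 - 13y + 30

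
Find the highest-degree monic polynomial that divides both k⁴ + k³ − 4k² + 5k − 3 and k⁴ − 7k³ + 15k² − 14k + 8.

Repeated division with remainder:
  k⁴ + k³ − 4k² + 5k − 3 = (k⁴ − 7k³ + 15k² − 14k + 8) + (8k³ − 19k² + 19k − 11)
  k⁴ − 7k³ + 15k² − 14k + 8 = ((1/8)k − 37/64)(8k³ − 19k² + 19k − 11) + ((105/64)k² − (105/64)k + 105/64)
  8k³ − 19k² + 19k − 11 = ((512/105)k − 704/105)((105/64)k² − (105/64)k + 105/64) + (0)
Last nonzero remainder: (105/64)k² − (105/64)k + 105/64. Dividing through by 105/64 gives the monic gcd k² − k + 1.

k² − k + 1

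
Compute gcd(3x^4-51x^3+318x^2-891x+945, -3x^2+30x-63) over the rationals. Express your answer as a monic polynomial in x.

x^2-10x+21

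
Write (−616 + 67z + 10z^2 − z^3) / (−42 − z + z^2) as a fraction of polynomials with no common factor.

(88 + 3z − z^2)/(6 + z)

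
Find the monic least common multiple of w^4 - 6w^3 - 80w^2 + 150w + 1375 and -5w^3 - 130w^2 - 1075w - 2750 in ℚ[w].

Repeated division with remainder:
  w^4 - 6w^3 - 80w^2 + 150w + 1375 = (-(1/5)w + 32/5)(-5w^3 - 130w^2 - 1075w - 2750) + (537w^2 + 6480w + 18975)
  -5w^3 - 130w^2 - 1075w - 2750 = (-(5/537)w - 12470/96123)(537w^2 + 6480w + 18975) + (-(1848000/32041)w - 9240000/32041)
  537w^2 + 6480w + 18975 = (-(5735339/616000)w - 736943/11200)(-(1848000/32041)w - 9240000/32041) + (0)
Last nonzero remainder: -(1848000/32041)w - 9240000/32041. Dividing through by -1848000/32041 gives the monic gcd w + 5.
Then lcm(f, g) = f·g / gcd(f, g); expanding and making the result monic gives the answer.

w^6 + 15w^5 - 96w^4 - 2190w^3 - 4275w^2 + 45375w + 151250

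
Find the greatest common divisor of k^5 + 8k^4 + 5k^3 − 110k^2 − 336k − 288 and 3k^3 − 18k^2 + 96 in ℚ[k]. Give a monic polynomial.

k^2 − 2k − 8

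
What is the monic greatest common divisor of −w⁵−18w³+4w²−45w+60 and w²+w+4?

By polynomial division,
  −w⁵−18w³+4w²−45w+60 = (−w³+w²−15w+15)(w²+w+4) + (0)
The last nonzero remainder w²+w+4 is already monic.

w²+w+4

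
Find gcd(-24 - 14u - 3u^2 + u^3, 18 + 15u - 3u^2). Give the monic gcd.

-6 + u

Apply the Euclidean algorithm:
  u^3 - 3u^2 - 14u - 24 = (-(1/3)u - 2/3)(-3u^2 + 15u + 18) + (2u - 12)
  -3u^2 + 15u + 18 = (-(3/2)u - 3/2)(2u - 12) + (0)
Last nonzero remainder: 2u - 12. Dividing through by 2 gives the monic gcd u - 6.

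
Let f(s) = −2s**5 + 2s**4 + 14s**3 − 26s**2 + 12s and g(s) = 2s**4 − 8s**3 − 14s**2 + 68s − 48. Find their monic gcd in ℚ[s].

Apply the Euclidean algorithm:
  −2s**5 + 2s**4 + 14s**3 − 26s**2 + 12s = (−s − 3)(2s**4 − 8s**3 − 14s**2 + 68s − 48) + (−24s**3 + 168s − 144)
  2s**4 − 8s**3 − 14s**2 + 68s − 48 = (−(1/12)s + 1/3)(−24s**3 + 168s − 144) + (0)
Last nonzero remainder: −24s**3 + 168s − 144. Dividing through by −24 gives the monic gcd s**3 − 7s + 6.

s**3 − 7s + 6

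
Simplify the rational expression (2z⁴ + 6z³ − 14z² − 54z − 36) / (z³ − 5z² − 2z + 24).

(2z² + 8z + 6)/(z − 4)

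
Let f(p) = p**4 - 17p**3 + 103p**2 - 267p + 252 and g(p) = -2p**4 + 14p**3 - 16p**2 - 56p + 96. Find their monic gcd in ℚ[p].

By polynomial division,
  p**4 - 17p**3 + 103p**2 - 267p + 252 = (-1/2)(-2p**4 + 14p**3 - 16p**2 - 56p + 96) + (-10p**3 + 95p**2 - 295p + 300)
  -2p**4 + 14p**3 - 16p**2 - 56p + 96 = ((1/5)p + 1/2)(-10p**3 + 95p**2 - 295p + 300) + (-(9/2)p**2 + (63/2)p - 54)
  -10p**3 + 95p**2 - 295p + 300 = ((20/9)p - 50/9)(-(9/2)p**2 + (63/2)p - 54) + (0)
Last nonzero remainder: -(9/2)p**2 + (63/2)p - 54. Dividing through by -9/2 gives the monic gcd p**2 - 7p + 12.

p**2 - 7p + 12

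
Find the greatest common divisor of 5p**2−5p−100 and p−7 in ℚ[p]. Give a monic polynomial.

Repeated division with remainder:
  5p**2−5p−100 = (5p+30)(p−7) + (110)
  p−7 = ((1/110)p−7/110)(110) + (0)
The last nonzero remainder is the constant 110, so the polynomials are coprime and gcd = 1.

1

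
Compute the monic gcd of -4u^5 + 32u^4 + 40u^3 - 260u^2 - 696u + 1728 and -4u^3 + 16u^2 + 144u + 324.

Apply the Euclidean algorithm:
  -4u^5 + 32u^4 + 40u^3 - 260u^2 - 696u + 1728 = (u^2 - 4u + 10)(-4u^3 + 16u^2 + 144u + 324) + (-168u^2 - 840u - 1512)
  -4u^3 + 16u^2 + 144u + 324 = ((1/42)u - 3/14)(-168u^2 - 840u - 1512) + (0)
Last nonzero remainder: -168u^2 - 840u - 1512. Dividing through by -168 gives the monic gcd u^2 + 5u + 9.

u^2 + 5u + 9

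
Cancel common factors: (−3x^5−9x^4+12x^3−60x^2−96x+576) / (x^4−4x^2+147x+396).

(−3x^3+12x^2−36x+48)/(x^2−7x+33)

Euclidean algorithm in ℚ[x]:
  −3x^5−9x^4+12x^3−60x^2−96x+576 = (−3x−9)(x^4−4x^2+147x+396) + (345x^2+2415x+4140)
  x^4−4x^2+147x+396 = ((1/345)x^2−(7/345)x+11/115)(345x^2+2415x+4140) + (0)
Last nonzero remainder: 345x^2+2415x+4140. Dividing through by 345 gives the monic gcd x^2+7x+12.
Cancel x^2+7x+12 from numerator and denominator to get the reduced form.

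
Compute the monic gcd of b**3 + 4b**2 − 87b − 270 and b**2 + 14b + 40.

b + 10

Euclidean algorithm in ℚ[b]:
  b**3 + 4b**2 − 87b − 270 = (b − 10)(b**2 + 14b + 40) + (13b + 130)
  b**2 + 14b + 40 = ((1/13)b + 4/13)(13b + 130) + (0)
Last nonzero remainder: 13b + 130. Dividing through by 13 gives the monic gcd b + 10.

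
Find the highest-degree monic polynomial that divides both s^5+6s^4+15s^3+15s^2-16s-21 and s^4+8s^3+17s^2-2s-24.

s^2+2s-3

Apply the Euclidean algorithm:
  s^5+6s^4+15s^3+15s^2-16s-21 = (s-2)(s^4+8s^3+17s^2-2s-24) + (14s^3+51s^2+4s-69)
  s^4+8s^3+17s^2-2s-24 = ((1/14)s+61/196)(14s^3+51s^2+4s-69) + ((165/196)s^2+(165/98)s-495/196)
  14s^3+51s^2+4s-69 = ((2744/165)s+4508/165)((165/196)s^2+(165/98)s-495/196) + (0)
Last nonzero remainder: (165/196)s^2+(165/98)s-495/196. Dividing through by 165/196 gives the monic gcd s^2+2s-3.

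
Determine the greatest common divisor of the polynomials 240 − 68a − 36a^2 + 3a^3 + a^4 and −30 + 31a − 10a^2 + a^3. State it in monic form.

10 − 7a + a^2

Apply the Euclidean algorithm:
  a^4 + 3a^3 − 36a^2 − 68a + 240 = (a + 13)(a^3 − 10a^2 + 31a − 30) + (63a^2 − 441a + 630)
  a^3 − 10a^2 + 31a − 30 = ((1/63)a − 1/21)(63a^2 − 441a + 630) + (0)
Last nonzero remainder: 63a^2 − 441a + 630. Dividing through by 63 gives the monic gcd a^2 − 7a + 10.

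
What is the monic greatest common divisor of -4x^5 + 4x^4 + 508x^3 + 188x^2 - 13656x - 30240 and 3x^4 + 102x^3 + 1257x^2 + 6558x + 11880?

x^2 + 13x + 36

Euclidean algorithm in ℚ[x]:
  -4x^5 + 4x^4 + 508x^3 + 188x^2 - 13656x - 30240 = (-(4/3)x + 140/3)(3x^4 + 102x^3 + 1257x^2 + 6558x + 11880) + (-2576x^3 - 49728x^2 - 303856x - 584640)
  3x^4 + 102x^3 + 1257x^2 + 6558x + 11880 = (-(3/2576)x - 507/29624)(-2576x^3 - 49728x^2 - 303856x - 584640) + ((27540/529)x^2 + (358020/529)x + 991440/529)
  -2576x^3 - 49728x^2 - 303856x - 584640 = (-(340676/6885)x - 429548/1377)((27540/529)x^2 + (358020/529)x + 991440/529) + (0)
Last nonzero remainder: (27540/529)x^2 + (358020/529)x + 991440/529. Dividing through by 27540/529 gives the monic gcd x^2 + 13x + 36.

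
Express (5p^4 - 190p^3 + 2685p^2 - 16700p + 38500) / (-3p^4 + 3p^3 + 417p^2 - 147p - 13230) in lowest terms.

Apply the Euclidean algorithm:
  5p^4 - 190p^3 + 2685p^2 - 16700p + 38500 = (-5/3)(-3p^4 + 3p^3 + 417p^2 - 147p - 13230) + (-185p^3 + 3380p^2 - 16945p + 16450)
  -3p^4 + 3p^3 + 417p^2 - 147p - 13230 = ((3/185)p + 1917/6845)(-185p^3 + 3380p^2 - 16945p + 16450) + (-(348840/1369)p^2 + (5930280/1369)p - 24418800/1369)
  -185p^3 + 3380p^2 - 16945p + 16450 = ((50653/69768)p - 64343/69768)(-(348840/1369)p^2 + (5930280/1369)p - 24418800/1369) + (0)
Last nonzero remainder: -(348840/1369)p^2 + (5930280/1369)p - 24418800/1369. Dividing through by -348840/1369 gives the monic gcd p^2 - 17p + 70.
Cancel p^2 - 17p + 70 from numerator and denominator to get the reduced form.

(-5p^2 + 105p - 550)/(3p^2 + 48p + 189)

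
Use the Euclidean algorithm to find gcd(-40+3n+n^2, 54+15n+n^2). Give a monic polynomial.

Apply the Euclidean algorithm:
  n^2+3n-40 = (n^2+15n+54) + (-12n-94)
  n^2+15n+54 = (-(1/12)n-43/72)(-12n-94) + (-77/36)
  -12n-94 = ((432/77)n+3384/77)(-77/36) + (0)
The last nonzero remainder is the constant -77/36, so the polynomials are coprime and gcd = 1.

1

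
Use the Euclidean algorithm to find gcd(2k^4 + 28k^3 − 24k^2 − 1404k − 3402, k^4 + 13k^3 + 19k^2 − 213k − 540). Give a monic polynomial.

k^2 + 12k + 27

Apply the Euclidean algorithm:
  2k^4 + 28k^3 − 24k^2 − 1404k − 3402 = (2)(k^4 + 13k^3 + 19k^2 − 213k − 540) + (2k^3 − 62k^2 − 978k − 2322)
  k^4 + 13k^3 + 19k^2 − 213k − 540 = ((1/2)k + 22)(2k^3 − 62k^2 − 978k − 2322) + (1872k^2 + 22464k + 50544)
  2k^3 − 62k^2 − 978k − 2322 = ((1/936)k − 43/936)(1872k^2 + 22464k + 50544) + (0)
Last nonzero remainder: 1872k^2 + 22464k + 50544. Dividing through by 1872 gives the monic gcd k^2 + 12k + 27.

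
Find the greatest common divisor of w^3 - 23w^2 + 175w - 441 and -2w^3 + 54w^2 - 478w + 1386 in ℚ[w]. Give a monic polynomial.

w^2 - 16w + 63

Euclidean algorithm in ℚ[w]:
  w^3 - 23w^2 + 175w - 441 = (-1/2)(-2w^3 + 54w^2 - 478w + 1386) + (4w^2 - 64w + 252)
  -2w^3 + 54w^2 - 478w + 1386 = (-(1/2)w + 11/2)(4w^2 - 64w + 252) + (0)
Last nonzero remainder: 4w^2 - 64w + 252. Dividing through by 4 gives the monic gcd w^2 - 16w + 63.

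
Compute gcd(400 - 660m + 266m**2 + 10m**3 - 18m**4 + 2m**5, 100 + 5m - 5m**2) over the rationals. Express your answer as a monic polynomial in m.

Euclidean algorithm in ℚ[m]:
  2m**5 - 18m**4 + 10m**3 + 266m**2 - 660m + 400 = (-(2/5)m**3 + (16/5)m**2 - (34/5)m + 4)(-5m**2 + 5m + 100) + (0)
Last nonzero remainder: -5m**2 + 5m + 100. Dividing through by -5 gives the monic gcd m**2 - m - 20.

-20 - m + m**2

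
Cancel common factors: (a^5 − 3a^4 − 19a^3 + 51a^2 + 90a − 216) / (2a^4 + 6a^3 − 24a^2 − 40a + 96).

(a^3 − 4a^2 − 9a + 36)/(2a^2 + 4a − 16)

By polynomial division,
  a^5 − 3a^4 − 19a^3 + 51a^2 + 90a − 216 = ((1/2)a − 3)(2a^4 + 6a^3 − 24a^2 − 40a + 96) + (11a^3 − a^2 − 78a + 72)
  2a^4 + 6a^3 − 24a^2 − 40a + 96 = ((2/11)a + 68/121)(11a^3 − a^2 − 78a + 72) + (−(1120/121)a^2 − (1120/121)a + 6720/121)
  11a^3 − a^2 − 78a + 72 = (−(1331/1120)a + 363/280)(−(1120/121)a^2 − (1120/121)a + 6720/121) + (0)
Last nonzero remainder: −(1120/121)a^2 − (1120/121)a + 6720/121. Dividing through by −1120/121 gives the monic gcd a^2 + a − 6.
Cancel a^2 + a − 6 from numerator and denominator to get the reduced form.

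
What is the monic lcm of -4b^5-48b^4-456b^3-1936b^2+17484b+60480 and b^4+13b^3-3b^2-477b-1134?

b^7+13b^6+84b^5+94b^4-8675b^3-39819b^2+168462b+635040

Repeated division with remainder:
  -4b^5-48b^4-456b^3-1936b^2+17484b+60480 = (-4b+4)(b^4+13b^3-3b^2-477b-1134) + (-520b^3-3832b^2+14856b+65016)
  b^4+13b^3-3b^2-477b-1134 = (-(1/520)b-183/16900)(-520b^3-3832b^2+14856b+65016) + (-(67284/4225)b^2-(807408/4225)b-1816668/4225)
  -520b^3-3832b^2+14856b+65016 = ((549250/16821)b-363350/2403)(-(67284/4225)b^2-(807408/4225)b-1816668/4225) + (0)
Last nonzero remainder: -(67284/4225)b^2-(807408/4225)b-1816668/4225. Dividing through by -67284/4225 gives the monic gcd b^2+12b+27.
Then lcm(f, g) = f·g / gcd(f, g); expanding and making the result monic gives the answer.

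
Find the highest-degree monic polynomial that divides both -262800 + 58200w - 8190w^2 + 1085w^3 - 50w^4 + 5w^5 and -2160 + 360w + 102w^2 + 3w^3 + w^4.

120 + w^2

Euclidean algorithm in ℚ[w]:
  5w^5 - 50w^4 + 1085w^3 - 8190w^2 + 58200w - 262800 = (5w - 65)(w^4 + 3w^3 + 102w^2 + 360w - 2160) + (770w^3 - 3360w^2 + 92400w - 403200)
  w^4 + 3w^3 + 102w^2 + 360w - 2160 = ((1/770)w + 81/8470)(770w^3 - 3360w^2 + 92400w - 403200) + ((1710/121)w^2 + 205200/121)
  770w^3 - 3360w^2 + 92400w - 403200 = ((9317/171)w - 13552/57)((1710/121)w^2 + 205200/121) + (0)
Last nonzero remainder: (1710/121)w^2 + 205200/121. Dividing through by 1710/121 gives the monic gcd w^2 + 120.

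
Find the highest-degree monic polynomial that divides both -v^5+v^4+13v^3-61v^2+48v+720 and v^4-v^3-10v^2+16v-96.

By polynomial division,
  -v^5+v^4+13v^3-61v^2+48v+720 = (-v)(v^4-v^3-10v^2+16v-96) + (3v^3-45v^2-48v+720)
  v^4-v^3-10v^2+16v-96 = ((1/3)v+14/3)(3v^3-45v^2-48v+720) + (216v^2-3456)
  3v^3-45v^2-48v+720 = ((1/72)v-5/24)(216v^2-3456) + (0)
Last nonzero remainder: 216v^2-3456. Dividing through by 216 gives the monic gcd v^2-16.

v^2-16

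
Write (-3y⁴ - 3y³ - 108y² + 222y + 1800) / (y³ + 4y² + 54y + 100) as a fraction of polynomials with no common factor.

(-3y² + 3y + 36)/(y + 2)

Apply the Euclidean algorithm:
  -3y⁴ - 3y³ - 108y² + 222y + 1800 = (-3y + 9)(y³ + 4y² + 54y + 100) + (18y² + 36y + 900)
  y³ + 4y² + 54y + 100 = ((1/18)y + 1/9)(18y² + 36y + 900) + (0)
Last nonzero remainder: 18y² + 36y + 900. Dividing through by 18 gives the monic gcd y² + 2y + 50.
Cancel y² + 2y + 50 from numerator and denominator to get the reduced form.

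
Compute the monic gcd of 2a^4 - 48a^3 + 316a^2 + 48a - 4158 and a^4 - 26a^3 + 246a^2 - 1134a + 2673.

a^2 - 20a + 99

Apply the Euclidean algorithm:
  2a^4 - 48a^3 + 316a^2 + 48a - 4158 = (2)(a^4 - 26a^3 + 246a^2 - 1134a + 2673) + (4a^3 - 176a^2 + 2316a - 9504)
  a^4 - 26a^3 + 246a^2 - 1134a + 2673 = ((1/4)a + 9/2)(4a^3 - 176a^2 + 2316a - 9504) + (459a^2 - 9180a + 45441)
  4a^3 - 176a^2 + 2316a - 9504 = ((4/459)a - 32/153)(459a^2 - 9180a + 45441) + (0)
Last nonzero remainder: 459a^2 - 9180a + 45441. Dividing through by 459 gives the monic gcd a^2 - 20a + 99.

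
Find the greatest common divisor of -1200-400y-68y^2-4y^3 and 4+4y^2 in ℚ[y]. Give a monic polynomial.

By polynomial division,
  -4y^3-68y^2-400y-1200 = (-y-17)(4y^2+4) + (-396y-1132)
  4y^2+4 = (-(1/99)y+283/9801)(-396y-1132) + (359560/9801)
  -396y-1132 = (-(970299/89890)y-2773683/89890)(359560/9801) + (0)
The last nonzero remainder is the constant 359560/9801, so the polynomials are coprime and gcd = 1.

1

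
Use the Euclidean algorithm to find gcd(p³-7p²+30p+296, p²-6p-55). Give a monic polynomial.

By polynomial division,
  p³-7p²+30p+296 = (p-1)(p²-6p-55) + (79p+241)
  p²-6p-55 = ((1/79)p-715/6241)(79p+241) + (-170940/6241)
  79p+241 = (-(493039/170940)p-1504081/170940)(-170940/6241) + (0)
The last nonzero remainder is the constant -170940/6241, so the polynomials are coprime and gcd = 1.

1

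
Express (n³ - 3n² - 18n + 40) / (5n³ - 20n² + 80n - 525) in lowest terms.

(n² + 2n - 8)/(5n² + 5n + 105)

Euclidean algorithm in ℚ[n]:
  n³ - 3n² - 18n + 40 = (1/5)(5n³ - 20n² + 80n - 525) + (n² - 34n + 145)
  5n³ - 20n² + 80n - 525 = (5n + 150)(n² - 34n + 145) + (4455n - 22275)
  n² - 34n + 145 = ((1/4455)n - 29/4455)(4455n - 22275) + (0)
Last nonzero remainder: 4455n - 22275. Dividing through by 4455 gives the monic gcd n - 5.
Cancel n - 5 from numerator and denominator to get the reduced form.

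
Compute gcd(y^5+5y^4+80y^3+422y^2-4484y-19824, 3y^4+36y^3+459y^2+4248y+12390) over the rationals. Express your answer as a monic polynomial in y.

Apply the Euclidean algorithm:
  y^5+5y^4+80y^3+422y^2-4484y-19824 = ((1/3)y-7/3)(3y^4+36y^3+459y^2+4248y+12390) + (11y^3+77y^2+1298y+9086)
  3y^4+36y^3+459y^2+4248y+12390 = ((3/11)y+15/11)(11y^3+77y^2+1298y+9086) + (0)
Last nonzero remainder: 11y^3+77y^2+1298y+9086. Dividing through by 11 gives the monic gcd y^3+7y^2+118y+826.

y^3+7y^2+118y+826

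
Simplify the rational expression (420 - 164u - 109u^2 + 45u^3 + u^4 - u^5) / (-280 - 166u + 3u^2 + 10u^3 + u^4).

Euclidean algorithm in ℚ[u]:
  -u^5 + u^4 + 45u^3 - 109u^2 - 164u + 420 = (-u + 11)(u^4 + 10u^3 + 3u^2 - 166u - 280) + (-62u^3 - 308u^2 + 1382u + 3500)
  u^4 + 10u^3 + 3u^2 - 166u - 280 = (-(1/62)u - 78/961)(-62u^3 - 308u^2 + 1382u + 3500) + ((280/961)u^2 + (2520/961)u + 3920/961)
  -62u^3 - 308u^2 + 1382u + 3500 = (-(29791/140)u + 24025/28)((280/961)u^2 + (2520/961)u + 3920/961) + (0)
Last nonzero remainder: (280/961)u^2 + (2520/961)u + 3920/961. Dividing through by 280/961 gives the monic gcd u^2 + 9u + 14.
Cancel u^2 + 9u + 14 from numerator and denominator to get the reduced form.

(30 - 31u + 10u^2 - u^3)/(-20 + u + u^2)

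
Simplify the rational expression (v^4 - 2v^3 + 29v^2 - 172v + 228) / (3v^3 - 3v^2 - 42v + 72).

(v^2 + 3v + 38)/(3v + 12)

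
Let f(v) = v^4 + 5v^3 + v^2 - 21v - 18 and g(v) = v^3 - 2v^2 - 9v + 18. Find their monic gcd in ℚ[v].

v^2 + v - 6

Apply the Euclidean algorithm:
  v^4 + 5v^3 + v^2 - 21v - 18 = (v + 7)(v^3 - 2v^2 - 9v + 18) + (24v^2 + 24v - 144)
  v^3 - 2v^2 - 9v + 18 = ((1/24)v - 1/8)(24v^2 + 24v - 144) + (0)
Last nonzero remainder: 24v^2 + 24v - 144. Dividing through by 24 gives the monic gcd v^2 + v - 6.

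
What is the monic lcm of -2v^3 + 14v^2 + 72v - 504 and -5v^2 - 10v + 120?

By polynomial division,
  -2v^3 + 14v^2 + 72v - 504 = ((2/5)v - 18/5)(-5v^2 - 10v + 120) + (-12v - 72)
  -5v^2 - 10v + 120 = ((5/12)v - 5/3)(-12v - 72) + (0)
Last nonzero remainder: -12v - 72. Dividing through by -12 gives the monic gcd v + 6.
Then lcm(f, g) = f·g / gcd(f, g); expanding and making the result monic gives the answer.

v^4 - 11v^3 - 8v^2 + 396v - 1008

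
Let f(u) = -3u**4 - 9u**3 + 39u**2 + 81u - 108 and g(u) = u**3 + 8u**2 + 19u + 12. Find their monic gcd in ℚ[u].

u**2 + 7u + 12

By polynomial division,
  -3u**4 - 9u**3 + 39u**2 + 81u - 108 = (-3u + 15)(u**3 + 8u**2 + 19u + 12) + (-24u**2 - 168u - 288)
  u**3 + 8u**2 + 19u + 12 = (-(1/24)u - 1/24)(-24u**2 - 168u - 288) + (0)
Last nonzero remainder: -24u**2 - 168u - 288. Dividing through by -24 gives the monic gcd u**2 + 7u + 12.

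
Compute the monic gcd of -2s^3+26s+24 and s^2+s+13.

Apply the Euclidean algorithm:
  -2s^3+26s+24 = (-2s+2)(s^2+s+13) + (50s-2)
  s^2+s+13 = ((1/50)s+13/625)(50s-2) + (8151/625)
  50s-2 = ((31250/8151)s-1250/8151)(8151/625) + (0)
The last nonzero remainder is the constant 8151/625, so the polynomials are coprime and gcd = 1.

1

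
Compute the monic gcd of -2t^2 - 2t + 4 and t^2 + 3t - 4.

t - 1

By polynomial division,
  -2t^2 - 2t + 4 = (-2)(t^2 + 3t - 4) + (4t - 4)
  t^2 + 3t - 4 = ((1/4)t + 1)(4t - 4) + (0)
Last nonzero remainder: 4t - 4. Dividing through by 4 gives the monic gcd t - 1.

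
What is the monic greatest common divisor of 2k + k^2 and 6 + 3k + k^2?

1

By polynomial division,
  k^2 + 2k = (k^2 + 3k + 6) + (-k - 6)
  k^2 + 3k + 6 = (-k + 3)(-k - 6) + (24)
  -k - 6 = (-(1/24)k - 1/4)(24) + (0)
The last nonzero remainder is the constant 24, so the polynomials are coprime and gcd = 1.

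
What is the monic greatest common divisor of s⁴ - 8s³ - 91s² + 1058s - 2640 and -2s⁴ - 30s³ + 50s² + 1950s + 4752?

Repeated division with remainder:
  s⁴ - 8s³ - 91s² + 1058s - 2640 = (-1/2)(-2s⁴ - 30s³ + 50s² + 1950s + 4752) + (-23s³ - 66s² + 2033s - 264)
  -2s⁴ - 30s³ + 50s² + 1950s + 4752 = ((2/23)s + 558/529)(-23s³ - 66s² + 2033s - 264) + (-(30240/529)s² - (90720/529)s + 2661120/529)
  -23s³ - 66s² + 2033s - 264 = ((12167/30240)s - 529/10080)(-(30240/529)s² - (90720/529)s + 2661120/529) + (0)
Last nonzero remainder: -(30240/529)s² - (90720/529)s + 2661120/529. Dividing through by -30240/529 gives the monic gcd s² + 3s - 88.

s² + 3s - 88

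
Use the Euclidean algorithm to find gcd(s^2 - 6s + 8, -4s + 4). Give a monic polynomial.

1

Euclidean algorithm in ℚ[s]:
  s^2 - 6s + 8 = (-(1/4)s + 5/4)(-4s + 4) + (3)
  -4s + 4 = (-(4/3)s + 4/3)(3) + (0)
The last nonzero remainder is the constant 3, so the polynomials are coprime and gcd = 1.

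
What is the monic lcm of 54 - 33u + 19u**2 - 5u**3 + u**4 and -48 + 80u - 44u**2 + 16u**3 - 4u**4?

108 - 228u + 191u**2 - 100u**3 + 36u**4 - 8u**5 + u**6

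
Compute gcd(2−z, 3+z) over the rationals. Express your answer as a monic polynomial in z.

1

Euclidean algorithm in ℚ[z]:
  −z+2 = (−1)(z+3) + (5)
  z+3 = ((1/5)z+3/5)(5) + (0)
The last nonzero remainder is the constant 5, so the polynomials are coprime and gcd = 1.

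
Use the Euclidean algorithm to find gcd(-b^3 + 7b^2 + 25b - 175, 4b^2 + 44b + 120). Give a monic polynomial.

Euclidean algorithm in ℚ[b]:
  -b^3 + 7b^2 + 25b - 175 = (-(1/4)b + 9/2)(4b^2 + 44b + 120) + (-143b - 715)
  4b^2 + 44b + 120 = (-(4/143)b - 24/143)(-143b - 715) + (0)
Last nonzero remainder: -143b - 715. Dividing through by -143 gives the monic gcd b + 5.

b + 5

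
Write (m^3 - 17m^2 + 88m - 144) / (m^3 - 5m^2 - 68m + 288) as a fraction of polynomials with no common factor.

(m - 4)/(m + 8)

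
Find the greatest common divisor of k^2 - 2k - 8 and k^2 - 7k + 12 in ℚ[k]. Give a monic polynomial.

k - 4

Repeated division with remainder:
  k^2 - 2k - 8 = (k^2 - 7k + 12) + (5k - 20)
  k^2 - 7k + 12 = ((1/5)k - 3/5)(5k - 20) + (0)
Last nonzero remainder: 5k - 20. Dividing through by 5 gives the monic gcd k - 4.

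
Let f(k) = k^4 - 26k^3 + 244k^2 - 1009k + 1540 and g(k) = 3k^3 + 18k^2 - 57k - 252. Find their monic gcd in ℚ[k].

k - 4

Euclidean algorithm in ℚ[k]:
  k^4 - 26k^3 + 244k^2 - 1009k + 1540 = ((1/3)k - 32/3)(3k^3 + 18k^2 - 57k - 252) + (455k^2 - 1533k - 1148)
  3k^3 + 18k^2 - 57k - 252 = ((3/455)k + 261/4225)(455k^2 - 1533k - 1148) + ((191268/4225)k - 765072/4225)
  455k^2 - 1533k - 1148 = ((274625/27324)k + 173225/27324)((191268/4225)k - 765072/4225) + (0)
Last nonzero remainder: (191268/4225)k - 765072/4225. Dividing through by 191268/4225 gives the monic gcd k - 4.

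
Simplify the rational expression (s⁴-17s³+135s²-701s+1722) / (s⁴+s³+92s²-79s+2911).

Repeated division with remainder:
  s⁴-17s³+135s²-701s+1722 = (s⁴+s³+92s²-79s+2911) + (-18s³+43s²-622s-1189)
  s⁴+s³+92s²-79s+2911 = (-(1/18)s-61/324)(-18s³+43s²-622s-1189) + ((21235/324)s²-(21235/81)s+870635/324)
  -18s³+43s²-622s-1189 = (-(5832/21235)s-9396/21235)((21235/324)s²-(21235/81)s+870635/324) + (0)
Last nonzero remainder: (21235/324)s²-(21235/81)s+870635/324. Dividing through by 21235/324 gives the monic gcd s²-4s+41.
Cancel s²-4s+41 from numerator and denominator to get the reduced form.

(s²-13s+42)/(s²+5s+71)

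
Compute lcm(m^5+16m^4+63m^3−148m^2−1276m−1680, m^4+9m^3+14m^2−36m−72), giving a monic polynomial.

Apply the Euclidean algorithm:
  m^5+16m^4+63m^3−148m^2−1276m−1680 = (m+7)(m^4+9m^3+14m^2−36m−72) + (−14m^3−210m^2−952m−1176)
  m^4+9m^3+14m^2−36m−72 = (−(1/14)m+3/7)(−14m^3−210m^2−952m−1176) + (36m^2+288m+432)
  −14m^3−210m^2−952m−1176 = (−(7/18)m−49/18)(36m^2+288m+432) + (0)
Last nonzero remainder: 36m^2+288m+432. Dividing through by 36 gives the monic gcd m^2+8m+12.
Then lcm(f, g) = f·g / gcd(f, g); expanding and making the result monic gives the answer.

m^7+17m^6+73m^5−181m^4−1802m^3−2068m^2+5976m+10080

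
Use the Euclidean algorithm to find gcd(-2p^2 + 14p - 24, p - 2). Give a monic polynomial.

1

By polynomial division,
  -2p^2 + 14p - 24 = (-2p + 10)(p - 2) + (-4)
  p - 2 = (-(1/4)p + 1/2)(-4) + (0)
The last nonzero remainder is the constant -4, so the polynomials are coprime and gcd = 1.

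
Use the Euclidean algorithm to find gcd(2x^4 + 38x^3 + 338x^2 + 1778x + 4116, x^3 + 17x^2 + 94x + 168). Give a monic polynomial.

By polynomial division,
  2x^4 + 38x^3 + 338x^2 + 1778x + 4116 = (2x + 4)(x^3 + 17x^2 + 94x + 168) + (82x^2 + 1066x + 3444)
  x^3 + 17x^2 + 94x + 168 = ((1/82)x + 2/41)(82x^2 + 1066x + 3444) + (0)
Last nonzero remainder: 82x^2 + 1066x + 3444. Dividing through by 82 gives the monic gcd x^2 + 13x + 42.

x^2 + 13x + 42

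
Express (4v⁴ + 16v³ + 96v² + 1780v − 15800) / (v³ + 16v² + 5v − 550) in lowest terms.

(4v² − 4v + 316)/(v + 11)

Repeated division with remainder:
  4v⁴ + 16v³ + 96v² + 1780v − 15800 = (4v − 48)(v³ + 16v² + 5v − 550) + (844v² + 4220v − 42200)
  v³ + 16v² + 5v − 550 = ((1/844)v + 11/844)(844v² + 4220v − 42200) + (0)
Last nonzero remainder: 844v² + 4220v − 42200. Dividing through by 844 gives the monic gcd v² + 5v − 50.
Cancel v² + 5v − 50 from numerator and denominator to get the reduced form.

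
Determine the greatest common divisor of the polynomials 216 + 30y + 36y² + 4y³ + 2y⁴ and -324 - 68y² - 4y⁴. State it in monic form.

9 - y + y²

Euclidean algorithm in ℚ[y]:
  2y⁴ + 4y³ + 36y² + 30y + 216 = (-1/2)(-4y⁴ - 68y² - 324) + (4y³ + 2y² + 30y + 54)
  -4y⁴ - 68y² - 324 = (-y + 1/2)(4y³ + 2y² + 30y + 54) + (-39y² + 39y - 351)
  4y³ + 2y² + 30y + 54 = (-(4/39)y - 2/13)(-39y² + 39y - 351) + (0)
Last nonzero remainder: -39y² + 39y - 351. Dividing through by -39 gives the monic gcd y² - y + 9.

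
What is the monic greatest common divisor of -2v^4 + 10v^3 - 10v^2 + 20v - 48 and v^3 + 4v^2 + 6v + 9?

Apply the Euclidean algorithm:
  -2v^4 + 10v^3 - 10v^2 + 20v - 48 = (-2v + 18)(v^3 + 4v^2 + 6v + 9) + (-70v^2 - 70v - 210)
  v^3 + 4v^2 + 6v + 9 = (-(1/70)v - 3/70)(-70v^2 - 70v - 210) + (0)
Last nonzero remainder: -70v^2 - 70v - 210. Dividing through by -70 gives the monic gcd v^2 + v + 3.

v^2 + v + 3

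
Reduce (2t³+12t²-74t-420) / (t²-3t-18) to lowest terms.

Repeated division with remainder:
  2t³+12t²-74t-420 = (2t+18)(t²-3t-18) + (16t-96)
  t²-3t-18 = ((1/16)t+3/16)(16t-96) + (0)
Last nonzero remainder: 16t-96. Dividing through by 16 gives the monic gcd t-6.
Cancel t-6 from numerator and denominator to get the reduced form.

(2t²+24t+70)/(t+3)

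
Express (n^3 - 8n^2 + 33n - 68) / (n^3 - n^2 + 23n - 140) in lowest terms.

Repeated division with remainder:
  n^3 - 8n^2 + 33n - 68 = (n^3 - n^2 + 23n - 140) + (-7n^2 + 10n + 72)
  n^3 - n^2 + 23n - 140 = (-(1/7)n - 3/49)(-7n^2 + 10n + 72) + ((1661/49)n - 6644/49)
  -7n^2 + 10n + 72 = (-(343/1661)n - 882/1661)((1661/49)n - 6644/49) + (0)
Last nonzero remainder: (1661/49)n - 6644/49. Dividing through by 1661/49 gives the monic gcd n - 4.
Cancel n - 4 from numerator and denominator to get the reduced form.

(n^2 - 4n + 17)/(n^2 + 3n + 35)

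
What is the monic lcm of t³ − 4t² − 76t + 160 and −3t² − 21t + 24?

t⁴ − 5t³ − 72t² + 236t − 160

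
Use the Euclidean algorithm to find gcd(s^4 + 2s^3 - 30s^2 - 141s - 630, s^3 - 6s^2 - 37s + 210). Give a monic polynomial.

s^2 - s - 42

Apply the Euclidean algorithm:
  s^4 + 2s^3 - 30s^2 - 141s - 630 = (s + 8)(s^3 - 6s^2 - 37s + 210) + (55s^2 - 55s - 2310)
  s^3 - 6s^2 - 37s + 210 = ((1/55)s - 1/11)(55s^2 - 55s - 2310) + (0)
Last nonzero remainder: 55s^2 - 55s - 2310. Dividing through by 55 gives the monic gcd s^2 - s - 42.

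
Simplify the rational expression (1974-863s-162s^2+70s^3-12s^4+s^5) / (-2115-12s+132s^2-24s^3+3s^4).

(14-9s+s^2)/(-15+3s)

By polynomial division,
  s^5-12s^4+70s^3-162s^2-863s+1974 = ((1/3)s-4/3)(3s^4-24s^3+132s^2-12s-2115) + (-6s^3+18s^2-174s-846)
  3s^4-24s^3+132s^2-12s-2115 = (-(1/2)s+5/2)(-6s^3+18s^2-174s-846) + (0)
Last nonzero remainder: -6s^3+18s^2-174s-846. Dividing through by -6 gives the monic gcd s^3-3s^2+29s+141.
Cancel s^3-3s^2+29s+141 from numerator and denominator to get the reduced form.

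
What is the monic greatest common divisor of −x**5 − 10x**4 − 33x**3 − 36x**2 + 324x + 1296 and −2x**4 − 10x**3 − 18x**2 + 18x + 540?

x**3 + 9x − 54

Euclidean algorithm in ℚ[x]:
  −x**5 − 10x**4 − 33x**3 − 36x**2 + 324x + 1296 = ((1/2)x + 5/2)(−2x**4 − 10x**3 − 18x**2 + 18x + 540) + (x**3 + 9x − 54)
  −2x**4 − 10x**3 − 18x**2 + 18x + 540 = (−2x − 10)(x**3 + 9x − 54) + (0)
The last nonzero remainder x**3 + 9x − 54 is already monic.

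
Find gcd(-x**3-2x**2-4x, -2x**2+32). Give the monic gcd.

Apply the Euclidean algorithm:
  -x**3-2x**2-4x = ((1/2)x+1)(-2x**2+32) + (-20x-32)
  -2x**2+32 = ((1/10)x-4/25)(-20x-32) + (672/25)
  -20x-32 = (-(125/168)x-25/21)(672/25) + (0)
The last nonzero remainder is the constant 672/25, so the polynomials are coprime and gcd = 1.

1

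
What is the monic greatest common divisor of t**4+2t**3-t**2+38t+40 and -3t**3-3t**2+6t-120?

t**3+t**2-2t+40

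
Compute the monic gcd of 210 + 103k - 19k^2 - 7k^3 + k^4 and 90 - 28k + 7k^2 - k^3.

-5 + k

Apply the Euclidean algorithm:
  k^4 - 7k^3 - 19k^2 + 103k + 210 = (-k)(-k^3 + 7k^2 - 28k + 90) + (-47k^2 + 193k + 210)
  -k^3 + 7k^2 - 28k + 90 = ((1/47)k - 136/2209)(-47k^2 + 193k + 210) + (-(45474/2209)k + 227370/2209)
  -47k^2 + 193k + 210 = ((103823/45474)k + 15463/7579)(-(45474/2209)k + 227370/2209) + (0)
Last nonzero remainder: -(45474/2209)k + 227370/2209. Dividing through by -45474/2209 gives the monic gcd k - 5.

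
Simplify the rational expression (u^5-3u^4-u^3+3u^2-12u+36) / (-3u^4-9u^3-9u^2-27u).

By polynomial division,
  u^5-3u^4-u^3+3u^2-12u+36 = (-(1/3)u+2)(-3u^4-9u^3-9u^2-27u) + (14u^3+12u^2+42u+36)
  -3u^4-9u^3-9u^2-27u = (-(3/14)u-45/98)(14u^3+12u^2+42u+36) + ((270/49)u^2+810/49)
  14u^3+12u^2+42u+36 = ((343/135)u+98/45)((270/49)u^2+810/49) + (0)
Last nonzero remainder: (270/49)u^2+810/49. Dividing through by 270/49 gives the monic gcd u^2+3.
Cancel u^2+3 from numerator and denominator to get the reduced form.

(-u^3+3u^2+4u-12)/(3u^2+9u)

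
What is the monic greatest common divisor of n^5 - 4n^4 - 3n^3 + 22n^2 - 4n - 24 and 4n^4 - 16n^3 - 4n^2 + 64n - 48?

n^3 - 3n^2 - 4n + 12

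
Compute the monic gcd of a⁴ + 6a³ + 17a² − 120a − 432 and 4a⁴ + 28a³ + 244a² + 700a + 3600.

a² + 7a + 36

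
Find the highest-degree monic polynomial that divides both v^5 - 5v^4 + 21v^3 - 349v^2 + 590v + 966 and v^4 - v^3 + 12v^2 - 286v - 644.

v^3 - 3v^2 + 18v - 322

Repeated division with remainder:
  v^5 - 5v^4 + 21v^3 - 349v^2 + 590v + 966 = (v - 4)(v^4 - v^3 + 12v^2 - 286v - 644) + (5v^3 - 15v^2 + 90v - 1610)
  v^4 - v^3 + 12v^2 - 286v - 644 = ((1/5)v + 2/5)(5v^3 - 15v^2 + 90v - 1610) + (0)
Last nonzero remainder: 5v^3 - 15v^2 + 90v - 1610. Dividing through by 5 gives the monic gcd v^3 - 3v^2 + 18v - 322.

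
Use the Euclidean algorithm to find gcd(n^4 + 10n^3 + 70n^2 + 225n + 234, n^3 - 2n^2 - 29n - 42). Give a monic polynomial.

Repeated division with remainder:
  n^4 + 10n^3 + 70n^2 + 225n + 234 = (n + 12)(n^3 - 2n^2 - 29n - 42) + (123n^2 + 615n + 738)
  n^3 - 2n^2 - 29n - 42 = ((1/123)n - 7/123)(123n^2 + 615n + 738) + (0)
Last nonzero remainder: 123n^2 + 615n + 738. Dividing through by 123 gives the monic gcd n^2 + 5n + 6.

n^2 + 5n + 6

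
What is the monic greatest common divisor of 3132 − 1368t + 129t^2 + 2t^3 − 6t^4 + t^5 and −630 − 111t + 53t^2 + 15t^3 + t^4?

Apply the Euclidean algorithm:
  t^5 − 6t^4 + 2t^3 + 129t^2 − 1368t + 3132 = (t − 21)(t^4 + 15t^3 + 53t^2 − 111t − 630) + (264t^3 + 1353t^2 − 3069t − 10098)
  t^4 + 15t^3 + 53t^2 − 111t − 630 = ((1/264)t + 79/2112)(264t^3 + 1353t^2 − 3069t − 10098) + ((897/64)t^2 + (2691/64)t − 8073/32)
  264t^3 + 1353t^2 − 3069t − 10098 = ((5632/299)t + 11968/299)((897/64)t^2 + (2691/64)t − 8073/32) + (0)
Last nonzero remainder: (897/64)t^2 + (2691/64)t − 8073/32. Dividing through by 897/64 gives the monic gcd t^2 + 3t − 18.

−18 + 3t + t^2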